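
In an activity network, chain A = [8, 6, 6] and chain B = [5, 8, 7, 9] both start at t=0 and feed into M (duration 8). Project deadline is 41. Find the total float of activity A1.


Forward pass: ES(A1) = sum of predecessors on chain A = 0
EF = ES + duration = 0 + 8 = 8
Backward pass: LF(M) = deadline = 41; LS(M) = 41 - 8 = 33
LF(A1) = LS(M) - sum(successors on chain A) = 33 - 12 = 21
LS = LF - duration = 21 - 8 = 13
Total float = LS - ES = 13 - 0 = 13

13


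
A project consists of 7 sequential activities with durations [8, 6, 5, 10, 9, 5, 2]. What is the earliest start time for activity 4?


Activity 4 starts after activities 1 through 3 complete.
Predecessor durations: [8, 6, 5]
ES = 8 + 6 + 5 = 19

19


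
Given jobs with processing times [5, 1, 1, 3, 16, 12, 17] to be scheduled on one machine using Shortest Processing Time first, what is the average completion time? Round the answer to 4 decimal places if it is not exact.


Sort jobs by processing time (SPT order): [1, 1, 3, 5, 12, 16, 17]
Compute completion times sequentially:
  Job 1: processing = 1, completes at 1
  Job 2: processing = 1, completes at 2
  Job 3: processing = 3, completes at 5
  Job 4: processing = 5, completes at 10
  Job 5: processing = 12, completes at 22
  Job 6: processing = 16, completes at 38
  Job 7: processing = 17, completes at 55
Sum of completion times = 133
Average completion time = 133/7 = 19.0

19.0


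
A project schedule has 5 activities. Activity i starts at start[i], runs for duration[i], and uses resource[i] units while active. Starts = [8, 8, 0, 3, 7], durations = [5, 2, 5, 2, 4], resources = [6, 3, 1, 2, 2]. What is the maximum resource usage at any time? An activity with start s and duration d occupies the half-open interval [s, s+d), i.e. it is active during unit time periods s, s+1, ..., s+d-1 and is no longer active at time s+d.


Each activity i is active on [start_i, start_i + duration_i).
Compute total resource usage per time slot:
  t=0: active resources = [1], total = 1
  t=1: active resources = [1], total = 1
  t=2: active resources = [1], total = 1
  t=3: active resources = [1, 2], total = 3
  t=4: active resources = [1, 2], total = 3
  t=5: active resources = [], total = 0
  t=6: active resources = [], total = 0
  t=7: active resources = [2], total = 2
  t=8: active resources = [6, 3, 2], total = 11
  t=9: active resources = [6, 3, 2], total = 11
  t=10: active resources = [6, 2], total = 8
  t=11: active resources = [6], total = 6
  t=12: active resources = [6], total = 6
Peak resource demand = 11

11


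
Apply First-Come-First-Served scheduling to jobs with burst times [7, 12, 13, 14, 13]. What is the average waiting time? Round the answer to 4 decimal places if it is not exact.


FCFS order (as given): [7, 12, 13, 14, 13]
Waiting times:
  Job 1: wait = 0
  Job 2: wait = 7
  Job 3: wait = 19
  Job 4: wait = 32
  Job 5: wait = 46
Sum of waiting times = 104
Average waiting time = 104/5 = 20.8

20.8


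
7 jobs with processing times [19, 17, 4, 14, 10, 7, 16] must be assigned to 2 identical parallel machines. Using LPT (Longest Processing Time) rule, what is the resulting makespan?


Sort jobs in decreasing order (LPT): [19, 17, 16, 14, 10, 7, 4]
Assign each job to the least loaded machine:
  Machine 1: jobs [19, 14, 10], load = 43
  Machine 2: jobs [17, 16, 7, 4], load = 44
Makespan = max load = 44

44


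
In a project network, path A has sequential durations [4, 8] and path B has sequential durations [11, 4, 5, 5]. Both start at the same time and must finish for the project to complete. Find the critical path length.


Path A total = 4 + 8 = 12
Path B total = 11 + 4 + 5 + 5 = 25
Critical path = longest path = max(12, 25) = 25

25


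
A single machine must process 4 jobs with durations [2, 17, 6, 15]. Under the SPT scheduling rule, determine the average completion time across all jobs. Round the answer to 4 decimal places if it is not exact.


Sort jobs by processing time (SPT order): [2, 6, 15, 17]
Compute completion times sequentially:
  Job 1: processing = 2, completes at 2
  Job 2: processing = 6, completes at 8
  Job 3: processing = 15, completes at 23
  Job 4: processing = 17, completes at 40
Sum of completion times = 73
Average completion time = 73/4 = 18.25

18.25


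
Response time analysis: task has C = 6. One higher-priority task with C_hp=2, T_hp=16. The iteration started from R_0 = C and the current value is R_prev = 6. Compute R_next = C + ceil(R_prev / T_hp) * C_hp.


R_next = C + ceil(R_prev / T_hp) * C_hp
ceil(6 / 16) = ceil(0.375) = 1
Interference = 1 * 2 = 2
R_next = 6 + 2 = 8

8


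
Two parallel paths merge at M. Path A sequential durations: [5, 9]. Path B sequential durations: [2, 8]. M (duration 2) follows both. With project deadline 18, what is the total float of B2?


Forward pass: ES(B2) = sum of predecessors on chain B = 2
EF = ES + duration = 2 + 8 = 10
Backward pass: LF(M) = deadline = 18; LS(M) = 18 - 2 = 16
LF(B2) = LS(M) - sum(successors on chain B) = 16 - 0 = 16
LS = LF - duration = 16 - 8 = 8
Total float = LS - ES = 8 - 2 = 6

6


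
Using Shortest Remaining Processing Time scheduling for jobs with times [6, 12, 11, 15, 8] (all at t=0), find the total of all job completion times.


Since all jobs arrive at t=0, SRPT equals SPT ordering.
SPT order: [6, 8, 11, 12, 15]
Completion times:
  Job 1: p=6, C=6
  Job 2: p=8, C=14
  Job 3: p=11, C=25
  Job 4: p=12, C=37
  Job 5: p=15, C=52
Total completion time = 6 + 14 + 25 + 37 + 52 = 134

134


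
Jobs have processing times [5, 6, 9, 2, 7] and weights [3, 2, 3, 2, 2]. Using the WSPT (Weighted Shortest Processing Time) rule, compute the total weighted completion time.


Compute p/w ratios and sort ascending (WSPT): [(2, 2), (5, 3), (6, 2), (9, 3), (7, 2)]
Compute weighted completion times:
  Job (p=2,w=2): C=2, w*C=2*2=4
  Job (p=5,w=3): C=7, w*C=3*7=21
  Job (p=6,w=2): C=13, w*C=2*13=26
  Job (p=9,w=3): C=22, w*C=3*22=66
  Job (p=7,w=2): C=29, w*C=2*29=58
Total weighted completion time = 175

175


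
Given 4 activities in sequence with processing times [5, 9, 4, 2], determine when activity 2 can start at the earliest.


Activity 2 starts after activities 1 through 1 complete.
Predecessor durations: [5]
ES = 5 = 5

5


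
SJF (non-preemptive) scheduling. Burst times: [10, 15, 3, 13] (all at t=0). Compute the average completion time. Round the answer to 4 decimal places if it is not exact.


SJF order (ascending): [3, 10, 13, 15]
Completion times:
  Job 1: burst=3, C=3
  Job 2: burst=10, C=13
  Job 3: burst=13, C=26
  Job 4: burst=15, C=41
Average completion = 83/4 = 20.75

20.75


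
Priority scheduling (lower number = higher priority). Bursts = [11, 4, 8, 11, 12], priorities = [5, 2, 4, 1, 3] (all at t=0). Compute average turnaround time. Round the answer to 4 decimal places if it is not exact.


Sort by priority (ascending = highest first):
Order: [(1, 11), (2, 4), (3, 12), (4, 8), (5, 11)]
Completion times:
  Priority 1, burst=11, C=11
  Priority 2, burst=4, C=15
  Priority 3, burst=12, C=27
  Priority 4, burst=8, C=35
  Priority 5, burst=11, C=46
Average turnaround = 134/5 = 26.8

26.8


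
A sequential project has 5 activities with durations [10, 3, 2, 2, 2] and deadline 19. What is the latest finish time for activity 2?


LF(activity 2) = deadline - sum of successor durations
Successors: activities 3 through 5 with durations [2, 2, 2]
Sum of successor durations = 6
LF = 19 - 6 = 13

13


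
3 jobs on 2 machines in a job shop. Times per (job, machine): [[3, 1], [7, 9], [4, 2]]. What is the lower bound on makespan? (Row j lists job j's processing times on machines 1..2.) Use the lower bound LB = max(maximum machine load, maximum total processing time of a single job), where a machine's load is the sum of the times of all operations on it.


Machine loads:
  Machine 1: 3 + 7 + 4 = 14
  Machine 2: 1 + 9 + 2 = 12
Max machine load = 14
Job totals:
  Job 1: 4
  Job 2: 16
  Job 3: 6
Max job total = 16
Lower bound = max(14, 16) = 16

16


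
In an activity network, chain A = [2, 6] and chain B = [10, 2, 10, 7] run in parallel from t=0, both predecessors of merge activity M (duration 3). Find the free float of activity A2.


ES(A2) = sum of predecessors on chain A = 2
EF(A2) = ES + duration = 2 + 6 = 8
Successor of A2 is M. ES(M) = max(sum(A), sum(B)) = max(8, 29) = 29
Free float = ES(successor) - EF(current) = 29 - 8 = 21

21


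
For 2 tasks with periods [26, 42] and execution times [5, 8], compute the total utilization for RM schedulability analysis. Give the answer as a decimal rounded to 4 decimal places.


Compute individual utilizations (exact fractions):
  Task 1: C/T = 5/26 (approx. 0.1923)
  Task 2: C/T = 8/42 = 4/21 (approx. 0.1905)
Total utilization U = 5/26 + 4/21 = 209/546
Rounded to 4 decimal places: U = 0.3828
RM (Liu & Layland) bound for 2 tasks = 0.828427; compare with U = 209/546 (approx. 0.382784)
U <= bound, so schedulable by RM sufficient condition.

0.3828


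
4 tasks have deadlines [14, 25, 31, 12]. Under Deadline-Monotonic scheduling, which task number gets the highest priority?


Sort tasks by relative deadline (ascending):
  Task 4: deadline = 12
  Task 1: deadline = 14
  Task 2: deadline = 25
  Task 3: deadline = 31
Priority order (highest first): [4, 1, 2, 3]
Highest priority task = 4

4


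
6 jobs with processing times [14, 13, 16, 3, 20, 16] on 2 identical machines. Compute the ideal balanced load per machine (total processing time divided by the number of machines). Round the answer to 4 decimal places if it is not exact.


Total processing time = 14 + 13 + 16 + 3 + 20 + 16 = 82
Number of machines = 2
Ideal balanced load = 82 / 2 = 41.0

41.0


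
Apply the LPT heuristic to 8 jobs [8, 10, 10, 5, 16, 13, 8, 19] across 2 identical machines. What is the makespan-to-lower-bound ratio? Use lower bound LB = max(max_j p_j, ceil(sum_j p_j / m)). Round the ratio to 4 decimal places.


LPT order: [19, 16, 13, 10, 10, 8, 8, 5]
Machine loads after assignment: [44, 45]
LPT makespan = 45
Lower bound = max(max_job, ceil(total/2)) = max(19, 45) = 45
Ratio = 45 / 45 = 1.0

1.0


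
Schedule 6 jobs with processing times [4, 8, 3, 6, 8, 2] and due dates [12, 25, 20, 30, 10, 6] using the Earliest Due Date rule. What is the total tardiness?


Sort by due date (EDD order): [(2, 6), (8, 10), (4, 12), (3, 20), (8, 25), (6, 30)]
Compute completion times and tardiness:
  Job 1: p=2, d=6, C=2, tardiness=max(0,2-6)=0
  Job 2: p=8, d=10, C=10, tardiness=max(0,10-10)=0
  Job 3: p=4, d=12, C=14, tardiness=max(0,14-12)=2
  Job 4: p=3, d=20, C=17, tardiness=max(0,17-20)=0
  Job 5: p=8, d=25, C=25, tardiness=max(0,25-25)=0
  Job 6: p=6, d=30, C=31, tardiness=max(0,31-30)=1
Total tardiness = 3

3


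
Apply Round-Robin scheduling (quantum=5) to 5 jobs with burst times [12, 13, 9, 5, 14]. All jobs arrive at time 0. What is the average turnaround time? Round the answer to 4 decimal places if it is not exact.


Time quantum = 5
Execution trace:
  J1 runs 5 units, time = 5
  J2 runs 5 units, time = 10
  J3 runs 5 units, time = 15
  J4 runs 5 units, time = 20
  J5 runs 5 units, time = 25
  J1 runs 5 units, time = 30
  J2 runs 5 units, time = 35
  J3 runs 4 units, time = 39
  J5 runs 5 units, time = 44
  J1 runs 2 units, time = 46
  J2 runs 3 units, time = 49
  J5 runs 4 units, time = 53
Finish times: [46, 49, 39, 20, 53]
Average turnaround = 207/5 = 41.4

41.4


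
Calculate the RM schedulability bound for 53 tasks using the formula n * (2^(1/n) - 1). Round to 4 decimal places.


Compute 2^(1/53) = 1.0131641430
Subtract 1: 1.0131641430 - 1 = 0.0131641430
Multiply by n: 53 * 0.0131641430 = 0.6976995790
Round to 4 dp: 0.6977

0.6977


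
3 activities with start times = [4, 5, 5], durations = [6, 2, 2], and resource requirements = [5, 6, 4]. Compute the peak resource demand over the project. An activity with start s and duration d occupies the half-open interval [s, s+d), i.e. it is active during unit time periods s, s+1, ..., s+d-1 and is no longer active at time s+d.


Each activity i is active on [start_i, start_i + duration_i).
Compute total resource usage per time slot:
  t=0: active resources = [], total = 0
  t=1: active resources = [], total = 0
  t=2: active resources = [], total = 0
  t=3: active resources = [], total = 0
  t=4: active resources = [5], total = 5
  t=5: active resources = [5, 6, 4], total = 15
  t=6: active resources = [5, 6, 4], total = 15
  t=7: active resources = [5], total = 5
  t=8: active resources = [5], total = 5
  t=9: active resources = [5], total = 5
Peak resource demand = 15

15


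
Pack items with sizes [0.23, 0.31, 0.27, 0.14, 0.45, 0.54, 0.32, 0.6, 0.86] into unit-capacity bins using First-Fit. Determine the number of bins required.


Place items sequentially using First-Fit:
  Item 0.23 -> new Bin 1
  Item 0.31 -> Bin 1 (now 0.54)
  Item 0.27 -> Bin 1 (now 0.81)
  Item 0.14 -> Bin 1 (now 0.95)
  Item 0.45 -> new Bin 2
  Item 0.54 -> Bin 2 (now 0.99)
  Item 0.32 -> new Bin 3
  Item 0.6 -> Bin 3 (now 0.92)
  Item 0.86 -> new Bin 4
Total bins used = 4

4


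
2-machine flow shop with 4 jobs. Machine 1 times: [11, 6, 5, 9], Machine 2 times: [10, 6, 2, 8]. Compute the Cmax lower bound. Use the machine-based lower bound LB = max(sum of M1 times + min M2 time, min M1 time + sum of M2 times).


LB1 = sum(M1 times) + min(M2 times) = 31 + 2 = 33
LB2 = min(M1 times) + sum(M2 times) = 5 + 26 = 31
Lower bound = max(LB1, LB2) = max(33, 31) = 33

33


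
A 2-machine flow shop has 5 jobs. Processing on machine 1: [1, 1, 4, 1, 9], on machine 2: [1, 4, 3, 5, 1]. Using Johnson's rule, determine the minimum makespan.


Apply Johnson's rule:
  Group 1 (a <= b): [(1, 1, 1), (2, 1, 4), (4, 1, 5)]
  Group 2 (a > b): [(3, 4, 3), (5, 9, 1)]
Optimal job order: [1, 2, 4, 3, 5]
Schedule:
  Job 1: M1 done at 1, M2 done at 2
  Job 2: M1 done at 2, M2 done at 6
  Job 4: M1 done at 3, M2 done at 11
  Job 3: M1 done at 7, M2 done at 14
  Job 5: M1 done at 16, M2 done at 17
Makespan = 17

17


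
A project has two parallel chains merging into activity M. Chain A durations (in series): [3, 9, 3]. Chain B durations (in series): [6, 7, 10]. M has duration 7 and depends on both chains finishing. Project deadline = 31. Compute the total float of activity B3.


Forward pass: ES(B3) = sum of predecessors on chain B = 13
EF = ES + duration = 13 + 10 = 23
Backward pass: LF(M) = deadline = 31; LS(M) = 31 - 7 = 24
LF(B3) = LS(M) - sum(successors on chain B) = 24 - 0 = 24
LS = LF - duration = 24 - 10 = 14
Total float = LS - ES = 14 - 13 = 1

1


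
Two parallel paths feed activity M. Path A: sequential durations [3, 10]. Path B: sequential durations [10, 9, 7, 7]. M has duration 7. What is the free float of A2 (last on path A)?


ES(A2) = sum of predecessors on chain A = 3
EF(A2) = ES + duration = 3 + 10 = 13
Successor of A2 is M. ES(M) = max(sum(A), sum(B)) = max(13, 33) = 33
Free float = ES(successor) - EF(current) = 33 - 13 = 20

20


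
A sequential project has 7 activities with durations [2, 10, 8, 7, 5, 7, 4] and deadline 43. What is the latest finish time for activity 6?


LF(activity 6) = deadline - sum of successor durations
Successors: activities 7 through 7 with durations [4]
Sum of successor durations = 4
LF = 43 - 4 = 39

39


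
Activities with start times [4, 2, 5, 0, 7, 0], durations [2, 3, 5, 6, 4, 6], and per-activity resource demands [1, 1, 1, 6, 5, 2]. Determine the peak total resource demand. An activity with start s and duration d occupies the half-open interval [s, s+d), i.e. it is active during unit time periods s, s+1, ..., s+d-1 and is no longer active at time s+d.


Each activity i is active on [start_i, start_i + duration_i).
Compute total resource usage per time slot:
  t=0: active resources = [6, 2], total = 8
  t=1: active resources = [6, 2], total = 8
  t=2: active resources = [1, 6, 2], total = 9
  t=3: active resources = [1, 6, 2], total = 9
  t=4: active resources = [1, 1, 6, 2], total = 10
  t=5: active resources = [1, 1, 6, 2], total = 10
  t=6: active resources = [1], total = 1
  t=7: active resources = [1, 5], total = 6
  t=8: active resources = [1, 5], total = 6
  t=9: active resources = [1, 5], total = 6
  t=10: active resources = [5], total = 5
Peak resource demand = 10

10


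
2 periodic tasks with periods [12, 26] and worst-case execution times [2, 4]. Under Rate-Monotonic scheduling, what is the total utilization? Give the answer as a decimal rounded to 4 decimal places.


Compute individual utilizations (exact fractions):
  Task 1: C/T = 2/12 = 1/6 (approx. 0.1667)
  Task 2: C/T = 4/26 = 2/13 (approx. 0.1538)
Total utilization U = 1/6 + 2/13 = 25/78
Rounded to 4 decimal places: U = 0.3205
RM (Liu & Layland) bound for 2 tasks = 0.828427; compare with U = 25/78 (approx. 0.320513)
U <= bound, so schedulable by RM sufficient condition.

0.3205


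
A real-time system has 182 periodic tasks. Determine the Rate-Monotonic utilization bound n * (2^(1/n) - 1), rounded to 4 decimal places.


Compute 2^(1/182) = 1.0038157625
Subtract 1: 1.0038157625 - 1 = 0.0038157625
Multiply by n: 182 * 0.0038157625 = 0.6944687750
Round to 4 dp: 0.6945

0.6945


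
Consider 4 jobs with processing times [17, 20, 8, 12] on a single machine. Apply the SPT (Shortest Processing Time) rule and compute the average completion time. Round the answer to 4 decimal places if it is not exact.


Sort jobs by processing time (SPT order): [8, 12, 17, 20]
Compute completion times sequentially:
  Job 1: processing = 8, completes at 8
  Job 2: processing = 12, completes at 20
  Job 3: processing = 17, completes at 37
  Job 4: processing = 20, completes at 57
Sum of completion times = 122
Average completion time = 122/4 = 30.5

30.5


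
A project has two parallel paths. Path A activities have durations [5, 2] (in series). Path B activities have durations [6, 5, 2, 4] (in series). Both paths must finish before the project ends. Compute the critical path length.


Path A total = 5 + 2 = 7
Path B total = 6 + 5 + 2 + 4 = 17
Critical path = longest path = max(7, 17) = 17

17


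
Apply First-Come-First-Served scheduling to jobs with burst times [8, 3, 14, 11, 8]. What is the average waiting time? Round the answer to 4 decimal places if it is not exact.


FCFS order (as given): [8, 3, 14, 11, 8]
Waiting times:
  Job 1: wait = 0
  Job 2: wait = 8
  Job 3: wait = 11
  Job 4: wait = 25
  Job 5: wait = 36
Sum of waiting times = 80
Average waiting time = 80/5 = 16.0

16.0


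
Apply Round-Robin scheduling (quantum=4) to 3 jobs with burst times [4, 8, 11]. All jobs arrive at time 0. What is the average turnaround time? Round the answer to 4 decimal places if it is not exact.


Time quantum = 4
Execution trace:
  J1 runs 4 units, time = 4
  J2 runs 4 units, time = 8
  J3 runs 4 units, time = 12
  J2 runs 4 units, time = 16
  J3 runs 4 units, time = 20
  J3 runs 3 units, time = 23
Finish times: [4, 16, 23]
Average turnaround = 43/3 = 14.3333

14.3333


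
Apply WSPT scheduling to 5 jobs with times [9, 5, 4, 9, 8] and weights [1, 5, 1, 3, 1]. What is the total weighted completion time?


Compute p/w ratios and sort ascending (WSPT): [(5, 5), (9, 3), (4, 1), (8, 1), (9, 1)]
Compute weighted completion times:
  Job (p=5,w=5): C=5, w*C=5*5=25
  Job (p=9,w=3): C=14, w*C=3*14=42
  Job (p=4,w=1): C=18, w*C=1*18=18
  Job (p=8,w=1): C=26, w*C=1*26=26
  Job (p=9,w=1): C=35, w*C=1*35=35
Total weighted completion time = 146

146


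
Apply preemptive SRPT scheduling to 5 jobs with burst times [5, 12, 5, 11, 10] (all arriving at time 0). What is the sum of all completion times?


Since all jobs arrive at t=0, SRPT equals SPT ordering.
SPT order: [5, 5, 10, 11, 12]
Completion times:
  Job 1: p=5, C=5
  Job 2: p=5, C=10
  Job 3: p=10, C=20
  Job 4: p=11, C=31
  Job 5: p=12, C=43
Total completion time = 5 + 10 + 20 + 31 + 43 = 109

109


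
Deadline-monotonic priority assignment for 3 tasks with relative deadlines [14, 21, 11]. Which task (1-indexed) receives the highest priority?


Sort tasks by relative deadline (ascending):
  Task 3: deadline = 11
  Task 1: deadline = 14
  Task 2: deadline = 21
Priority order (highest first): [3, 1, 2]
Highest priority task = 3

3


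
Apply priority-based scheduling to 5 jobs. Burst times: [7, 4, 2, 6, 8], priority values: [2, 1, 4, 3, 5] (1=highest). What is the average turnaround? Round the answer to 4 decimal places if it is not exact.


Sort by priority (ascending = highest first):
Order: [(1, 4), (2, 7), (3, 6), (4, 2), (5, 8)]
Completion times:
  Priority 1, burst=4, C=4
  Priority 2, burst=7, C=11
  Priority 3, burst=6, C=17
  Priority 4, burst=2, C=19
  Priority 5, burst=8, C=27
Average turnaround = 78/5 = 15.6

15.6


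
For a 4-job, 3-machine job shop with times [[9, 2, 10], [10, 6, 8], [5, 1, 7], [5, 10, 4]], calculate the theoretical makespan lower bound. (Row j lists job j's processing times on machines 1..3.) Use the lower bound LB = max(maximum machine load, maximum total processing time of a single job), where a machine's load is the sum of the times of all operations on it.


Machine loads:
  Machine 1: 9 + 10 + 5 + 5 = 29
  Machine 2: 2 + 6 + 1 + 10 = 19
  Machine 3: 10 + 8 + 7 + 4 = 29
Max machine load = 29
Job totals:
  Job 1: 21
  Job 2: 24
  Job 3: 13
  Job 4: 19
Max job total = 24
Lower bound = max(29, 24) = 29

29


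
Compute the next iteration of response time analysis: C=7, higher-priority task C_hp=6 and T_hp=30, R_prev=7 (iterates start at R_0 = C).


R_next = C + ceil(R_prev / T_hp) * C_hp
ceil(7 / 30) = ceil(0.2333) = 1
Interference = 1 * 6 = 6
R_next = 7 + 6 = 13

13


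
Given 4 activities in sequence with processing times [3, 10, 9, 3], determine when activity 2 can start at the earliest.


Activity 2 starts after activities 1 through 1 complete.
Predecessor durations: [3]
ES = 3 = 3

3


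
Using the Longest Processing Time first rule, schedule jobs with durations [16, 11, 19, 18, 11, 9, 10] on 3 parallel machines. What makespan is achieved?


Sort jobs in decreasing order (LPT): [19, 18, 16, 11, 11, 10, 9]
Assign each job to the least loaded machine:
  Machine 1: jobs [19, 10], load = 29
  Machine 2: jobs [18, 11], load = 29
  Machine 3: jobs [16, 11, 9], load = 36
Makespan = max load = 36

36


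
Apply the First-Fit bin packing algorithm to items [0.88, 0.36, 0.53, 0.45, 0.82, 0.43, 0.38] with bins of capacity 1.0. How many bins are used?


Place items sequentially using First-Fit:
  Item 0.88 -> new Bin 1
  Item 0.36 -> new Bin 2
  Item 0.53 -> Bin 2 (now 0.89)
  Item 0.45 -> new Bin 3
  Item 0.82 -> new Bin 4
  Item 0.43 -> Bin 3 (now 0.88)
  Item 0.38 -> new Bin 5
Total bins used = 5

5


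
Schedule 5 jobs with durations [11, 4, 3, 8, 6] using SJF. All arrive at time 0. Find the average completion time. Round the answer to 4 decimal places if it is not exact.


SJF order (ascending): [3, 4, 6, 8, 11]
Completion times:
  Job 1: burst=3, C=3
  Job 2: burst=4, C=7
  Job 3: burst=6, C=13
  Job 4: burst=8, C=21
  Job 5: burst=11, C=32
Average completion = 76/5 = 15.2

15.2


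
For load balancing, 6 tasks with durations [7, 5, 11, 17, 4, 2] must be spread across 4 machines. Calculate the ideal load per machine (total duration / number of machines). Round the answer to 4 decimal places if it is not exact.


Total processing time = 7 + 5 + 11 + 17 + 4 + 2 = 46
Number of machines = 4
Ideal balanced load = 46 / 4 = 11.5

11.5


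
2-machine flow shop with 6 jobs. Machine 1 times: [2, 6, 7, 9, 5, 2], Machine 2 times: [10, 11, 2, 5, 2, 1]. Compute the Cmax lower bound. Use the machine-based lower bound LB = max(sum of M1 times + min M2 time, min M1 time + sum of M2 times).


LB1 = sum(M1 times) + min(M2 times) = 31 + 1 = 32
LB2 = min(M1 times) + sum(M2 times) = 2 + 31 = 33
Lower bound = max(LB1, LB2) = max(32, 33) = 33

33


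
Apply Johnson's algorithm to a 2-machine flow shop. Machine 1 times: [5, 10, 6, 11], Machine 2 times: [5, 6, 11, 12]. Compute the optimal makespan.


Apply Johnson's rule:
  Group 1 (a <= b): [(1, 5, 5), (3, 6, 11), (4, 11, 12)]
  Group 2 (a > b): [(2, 10, 6)]
Optimal job order: [1, 3, 4, 2]
Schedule:
  Job 1: M1 done at 5, M2 done at 10
  Job 3: M1 done at 11, M2 done at 22
  Job 4: M1 done at 22, M2 done at 34
  Job 2: M1 done at 32, M2 done at 40
Makespan = 40

40


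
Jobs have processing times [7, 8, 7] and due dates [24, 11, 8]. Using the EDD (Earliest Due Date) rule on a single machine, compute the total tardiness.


Sort by due date (EDD order): [(7, 8), (8, 11), (7, 24)]
Compute completion times and tardiness:
  Job 1: p=7, d=8, C=7, tardiness=max(0,7-8)=0
  Job 2: p=8, d=11, C=15, tardiness=max(0,15-11)=4
  Job 3: p=7, d=24, C=22, tardiness=max(0,22-24)=0
Total tardiness = 4

4


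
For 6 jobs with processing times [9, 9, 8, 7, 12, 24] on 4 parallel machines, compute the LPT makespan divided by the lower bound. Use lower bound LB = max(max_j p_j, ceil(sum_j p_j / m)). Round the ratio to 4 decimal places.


LPT order: [24, 12, 9, 9, 8, 7]
Machine loads after assignment: [24, 12, 17, 16]
LPT makespan = 24
Lower bound = max(max_job, ceil(total/4)) = max(24, 18) = 24
Ratio = 24 / 24 = 1.0

1.0


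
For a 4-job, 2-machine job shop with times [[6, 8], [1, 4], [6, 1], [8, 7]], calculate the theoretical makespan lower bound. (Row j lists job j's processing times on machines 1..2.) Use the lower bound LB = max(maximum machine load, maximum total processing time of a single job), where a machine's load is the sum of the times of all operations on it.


Machine loads:
  Machine 1: 6 + 1 + 6 + 8 = 21
  Machine 2: 8 + 4 + 1 + 7 = 20
Max machine load = 21
Job totals:
  Job 1: 14
  Job 2: 5
  Job 3: 7
  Job 4: 15
Max job total = 15
Lower bound = max(21, 15) = 21

21


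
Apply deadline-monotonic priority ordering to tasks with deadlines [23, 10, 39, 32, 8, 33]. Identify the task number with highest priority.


Sort tasks by relative deadline (ascending):
  Task 5: deadline = 8
  Task 2: deadline = 10
  Task 1: deadline = 23
  Task 4: deadline = 32
  Task 6: deadline = 33
  Task 3: deadline = 39
Priority order (highest first): [5, 2, 1, 4, 6, 3]
Highest priority task = 5

5


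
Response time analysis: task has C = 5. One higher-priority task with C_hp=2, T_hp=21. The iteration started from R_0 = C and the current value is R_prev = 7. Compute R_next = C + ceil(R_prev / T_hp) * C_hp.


R_next = C + ceil(R_prev / T_hp) * C_hp
ceil(7 / 21) = ceil(0.3333) = 1
Interference = 1 * 2 = 2
R_next = 5 + 2 = 7
R_next = R_prev, so the iteration has converged (response time = 7).

7


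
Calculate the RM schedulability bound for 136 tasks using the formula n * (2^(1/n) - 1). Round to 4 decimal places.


Compute 2^(1/136) = 1.0051096806
Subtract 1: 1.0051096806 - 1 = 0.0051096806
Multiply by n: 136 * 0.0051096806 = 0.6949165616
Round to 4 dp: 0.6949

0.6949


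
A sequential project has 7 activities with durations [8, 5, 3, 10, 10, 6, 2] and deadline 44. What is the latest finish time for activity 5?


LF(activity 5) = deadline - sum of successor durations
Successors: activities 6 through 7 with durations [6, 2]
Sum of successor durations = 8
LF = 44 - 8 = 36

36


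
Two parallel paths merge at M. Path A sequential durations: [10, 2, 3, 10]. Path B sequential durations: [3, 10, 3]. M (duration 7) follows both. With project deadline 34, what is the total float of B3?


Forward pass: ES(B3) = sum of predecessors on chain B = 13
EF = ES + duration = 13 + 3 = 16
Backward pass: LF(M) = deadline = 34; LS(M) = 34 - 7 = 27
LF(B3) = LS(M) - sum(successors on chain B) = 27 - 0 = 27
LS = LF - duration = 27 - 3 = 24
Total float = LS - ES = 24 - 13 = 11

11


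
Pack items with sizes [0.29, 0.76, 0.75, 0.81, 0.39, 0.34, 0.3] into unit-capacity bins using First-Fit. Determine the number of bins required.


Place items sequentially using First-Fit:
  Item 0.29 -> new Bin 1
  Item 0.76 -> new Bin 2
  Item 0.75 -> new Bin 3
  Item 0.81 -> new Bin 4
  Item 0.39 -> Bin 1 (now 0.68)
  Item 0.34 -> new Bin 5
  Item 0.3 -> Bin 1 (now 0.98)
Total bins used = 5

5


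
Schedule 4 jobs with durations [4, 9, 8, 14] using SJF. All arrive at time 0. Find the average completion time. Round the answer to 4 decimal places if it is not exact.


SJF order (ascending): [4, 8, 9, 14]
Completion times:
  Job 1: burst=4, C=4
  Job 2: burst=8, C=12
  Job 3: burst=9, C=21
  Job 4: burst=14, C=35
Average completion = 72/4 = 18.0

18.0


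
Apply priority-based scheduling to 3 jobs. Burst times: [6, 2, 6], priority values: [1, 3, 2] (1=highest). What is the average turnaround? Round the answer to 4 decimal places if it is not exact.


Sort by priority (ascending = highest first):
Order: [(1, 6), (2, 6), (3, 2)]
Completion times:
  Priority 1, burst=6, C=6
  Priority 2, burst=6, C=12
  Priority 3, burst=2, C=14
Average turnaround = 32/3 = 10.6667

10.6667


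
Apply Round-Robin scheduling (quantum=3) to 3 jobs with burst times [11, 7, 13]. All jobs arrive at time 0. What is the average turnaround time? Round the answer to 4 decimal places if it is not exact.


Time quantum = 3
Execution trace:
  J1 runs 3 units, time = 3
  J2 runs 3 units, time = 6
  J3 runs 3 units, time = 9
  J1 runs 3 units, time = 12
  J2 runs 3 units, time = 15
  J3 runs 3 units, time = 18
  J1 runs 3 units, time = 21
  J2 runs 1 units, time = 22
  J3 runs 3 units, time = 25
  J1 runs 2 units, time = 27
  J3 runs 3 units, time = 30
  J3 runs 1 units, time = 31
Finish times: [27, 22, 31]
Average turnaround = 80/3 = 26.6667

26.6667


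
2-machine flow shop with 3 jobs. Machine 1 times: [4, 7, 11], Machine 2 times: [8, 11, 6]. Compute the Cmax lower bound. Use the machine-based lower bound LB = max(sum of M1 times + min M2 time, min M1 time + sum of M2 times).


LB1 = sum(M1 times) + min(M2 times) = 22 + 6 = 28
LB2 = min(M1 times) + sum(M2 times) = 4 + 25 = 29
Lower bound = max(LB1, LB2) = max(28, 29) = 29

29


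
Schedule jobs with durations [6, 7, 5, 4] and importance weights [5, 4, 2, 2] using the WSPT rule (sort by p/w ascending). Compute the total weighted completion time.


Compute p/w ratios and sort ascending (WSPT): [(6, 5), (7, 4), (4, 2), (5, 2)]
Compute weighted completion times:
  Job (p=6,w=5): C=6, w*C=5*6=30
  Job (p=7,w=4): C=13, w*C=4*13=52
  Job (p=4,w=2): C=17, w*C=2*17=34
  Job (p=5,w=2): C=22, w*C=2*22=44
Total weighted completion time = 160

160


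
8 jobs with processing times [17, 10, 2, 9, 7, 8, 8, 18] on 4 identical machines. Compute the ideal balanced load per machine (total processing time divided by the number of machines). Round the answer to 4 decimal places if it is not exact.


Total processing time = 17 + 10 + 2 + 9 + 7 + 8 + 8 + 18 = 79
Number of machines = 4
Ideal balanced load = 79 / 4 = 19.75

19.75


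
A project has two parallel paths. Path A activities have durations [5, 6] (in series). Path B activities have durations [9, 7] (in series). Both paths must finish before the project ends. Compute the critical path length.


Path A total = 5 + 6 = 11
Path B total = 9 + 7 = 16
Critical path = longest path = max(11, 16) = 16

16


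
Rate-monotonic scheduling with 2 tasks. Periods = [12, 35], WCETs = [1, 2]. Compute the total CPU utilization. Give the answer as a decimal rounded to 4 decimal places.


Compute individual utilizations (exact fractions):
  Task 1: C/T = 1/12 (approx. 0.0833)
  Task 2: C/T = 2/35 (approx. 0.0571)
Total utilization U = 1/12 + 2/35 = 59/420
Rounded to 4 decimal places: U = 0.1405
RM (Liu & Layland) bound for 2 tasks = 0.828427; compare with U = 59/420 (approx. 0.140476)
U <= bound, so schedulable by RM sufficient condition.

0.1405


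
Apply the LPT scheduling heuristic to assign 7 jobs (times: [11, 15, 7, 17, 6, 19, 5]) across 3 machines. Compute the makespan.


Sort jobs in decreasing order (LPT): [19, 17, 15, 11, 7, 6, 5]
Assign each job to the least loaded machine:
  Machine 1: jobs [19, 6], load = 25
  Machine 2: jobs [17, 7, 5], load = 29
  Machine 3: jobs [15, 11], load = 26
Makespan = max load = 29

29


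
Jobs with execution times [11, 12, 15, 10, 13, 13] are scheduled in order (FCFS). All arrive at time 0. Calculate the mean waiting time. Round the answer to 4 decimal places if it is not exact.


FCFS order (as given): [11, 12, 15, 10, 13, 13]
Waiting times:
  Job 1: wait = 0
  Job 2: wait = 11
  Job 3: wait = 23
  Job 4: wait = 38
  Job 5: wait = 48
  Job 6: wait = 61
Sum of waiting times = 181
Average waiting time = 181/6 = 30.1667

30.1667


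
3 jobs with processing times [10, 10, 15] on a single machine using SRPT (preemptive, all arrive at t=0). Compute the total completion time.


Since all jobs arrive at t=0, SRPT equals SPT ordering.
SPT order: [10, 10, 15]
Completion times:
  Job 1: p=10, C=10
  Job 2: p=10, C=20
  Job 3: p=15, C=35
Total completion time = 10 + 20 + 35 = 65

65


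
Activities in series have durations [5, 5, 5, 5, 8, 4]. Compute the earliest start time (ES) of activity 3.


Activity 3 starts after activities 1 through 2 complete.
Predecessor durations: [5, 5]
ES = 5 + 5 = 10

10


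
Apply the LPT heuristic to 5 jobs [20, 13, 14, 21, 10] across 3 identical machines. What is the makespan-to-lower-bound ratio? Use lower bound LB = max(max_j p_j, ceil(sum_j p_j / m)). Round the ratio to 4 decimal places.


LPT order: [21, 20, 14, 13, 10]
Machine loads after assignment: [21, 30, 27]
LPT makespan = 30
Lower bound = max(max_job, ceil(total/3)) = max(21, 26) = 26
Ratio = 30 / 26 = 1.1538

1.1538


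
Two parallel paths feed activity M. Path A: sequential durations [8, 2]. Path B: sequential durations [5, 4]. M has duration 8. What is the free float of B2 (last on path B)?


ES(B2) = sum of predecessors on chain B = 5
EF(B2) = ES + duration = 5 + 4 = 9
Successor of B2 is M. ES(M) = max(sum(A), sum(B)) = max(10, 9) = 10
Free float = ES(successor) - EF(current) = 10 - 9 = 1

1


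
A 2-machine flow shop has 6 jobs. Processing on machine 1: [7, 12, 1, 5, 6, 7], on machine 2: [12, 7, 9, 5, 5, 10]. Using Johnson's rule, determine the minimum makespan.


Apply Johnson's rule:
  Group 1 (a <= b): [(3, 1, 9), (4, 5, 5), (1, 7, 12), (6, 7, 10)]
  Group 2 (a > b): [(2, 12, 7), (5, 6, 5)]
Optimal job order: [3, 4, 1, 6, 2, 5]
Schedule:
  Job 3: M1 done at 1, M2 done at 10
  Job 4: M1 done at 6, M2 done at 15
  Job 1: M1 done at 13, M2 done at 27
  Job 6: M1 done at 20, M2 done at 37
  Job 2: M1 done at 32, M2 done at 44
  Job 5: M1 done at 38, M2 done at 49
Makespan = 49

49


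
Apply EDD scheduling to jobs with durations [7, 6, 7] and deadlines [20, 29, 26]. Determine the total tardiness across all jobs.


Sort by due date (EDD order): [(7, 20), (7, 26), (6, 29)]
Compute completion times and tardiness:
  Job 1: p=7, d=20, C=7, tardiness=max(0,7-20)=0
  Job 2: p=7, d=26, C=14, tardiness=max(0,14-26)=0
  Job 3: p=6, d=29, C=20, tardiness=max(0,20-29)=0
Total tardiness = 0

0


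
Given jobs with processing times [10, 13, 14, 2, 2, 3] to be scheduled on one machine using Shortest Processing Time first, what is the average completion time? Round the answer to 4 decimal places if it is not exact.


Sort jobs by processing time (SPT order): [2, 2, 3, 10, 13, 14]
Compute completion times sequentially:
  Job 1: processing = 2, completes at 2
  Job 2: processing = 2, completes at 4
  Job 3: processing = 3, completes at 7
  Job 4: processing = 10, completes at 17
  Job 5: processing = 13, completes at 30
  Job 6: processing = 14, completes at 44
Sum of completion times = 104
Average completion time = 104/6 = 17.3333

17.3333


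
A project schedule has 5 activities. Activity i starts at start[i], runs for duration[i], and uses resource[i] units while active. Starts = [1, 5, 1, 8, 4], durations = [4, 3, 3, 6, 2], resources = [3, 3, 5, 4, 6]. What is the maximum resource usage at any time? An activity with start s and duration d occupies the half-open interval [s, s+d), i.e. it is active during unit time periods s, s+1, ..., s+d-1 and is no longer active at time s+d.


Each activity i is active on [start_i, start_i + duration_i).
Compute total resource usage per time slot:
  t=0: active resources = [], total = 0
  t=1: active resources = [3, 5], total = 8
  t=2: active resources = [3, 5], total = 8
  t=3: active resources = [3, 5], total = 8
  t=4: active resources = [3, 6], total = 9
  t=5: active resources = [3, 6], total = 9
  t=6: active resources = [3], total = 3
  t=7: active resources = [3], total = 3
  t=8: active resources = [4], total = 4
  t=9: active resources = [4], total = 4
  t=10: active resources = [4], total = 4
  t=11: active resources = [4], total = 4
  t=12: active resources = [4], total = 4
  t=13: active resources = [4], total = 4
Peak resource demand = 9

9


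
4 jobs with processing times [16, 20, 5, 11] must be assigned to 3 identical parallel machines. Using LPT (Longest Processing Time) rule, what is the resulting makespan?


Sort jobs in decreasing order (LPT): [20, 16, 11, 5]
Assign each job to the least loaded machine:
  Machine 1: jobs [20], load = 20
  Machine 2: jobs [16], load = 16
  Machine 3: jobs [11, 5], load = 16
Makespan = max load = 20

20


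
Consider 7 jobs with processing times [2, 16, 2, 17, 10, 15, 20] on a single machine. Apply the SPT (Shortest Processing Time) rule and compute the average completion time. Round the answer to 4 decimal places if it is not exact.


Sort jobs by processing time (SPT order): [2, 2, 10, 15, 16, 17, 20]
Compute completion times sequentially:
  Job 1: processing = 2, completes at 2
  Job 2: processing = 2, completes at 4
  Job 3: processing = 10, completes at 14
  Job 4: processing = 15, completes at 29
  Job 5: processing = 16, completes at 45
  Job 6: processing = 17, completes at 62
  Job 7: processing = 20, completes at 82
Sum of completion times = 238
Average completion time = 238/7 = 34.0

34.0


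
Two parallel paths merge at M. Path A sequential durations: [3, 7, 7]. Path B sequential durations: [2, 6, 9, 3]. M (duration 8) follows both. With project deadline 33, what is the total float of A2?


Forward pass: ES(A2) = sum of predecessors on chain A = 3
EF = ES + duration = 3 + 7 = 10
Backward pass: LF(M) = deadline = 33; LS(M) = 33 - 8 = 25
LF(A2) = LS(M) - sum(successors on chain A) = 25 - 7 = 18
LS = LF - duration = 18 - 7 = 11
Total float = LS - ES = 11 - 3 = 8

8


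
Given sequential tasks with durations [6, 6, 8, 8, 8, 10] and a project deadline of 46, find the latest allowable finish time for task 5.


LF(activity 5) = deadline - sum of successor durations
Successors: activities 6 through 6 with durations [10]
Sum of successor durations = 10
LF = 46 - 10 = 36

36


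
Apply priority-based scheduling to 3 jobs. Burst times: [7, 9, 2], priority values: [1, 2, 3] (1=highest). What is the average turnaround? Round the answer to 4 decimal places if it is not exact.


Sort by priority (ascending = highest first):
Order: [(1, 7), (2, 9), (3, 2)]
Completion times:
  Priority 1, burst=7, C=7
  Priority 2, burst=9, C=16
  Priority 3, burst=2, C=18
Average turnaround = 41/3 = 13.6667

13.6667


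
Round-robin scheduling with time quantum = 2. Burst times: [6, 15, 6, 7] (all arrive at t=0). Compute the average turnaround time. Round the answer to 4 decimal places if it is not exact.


Time quantum = 2
Execution trace:
  J1 runs 2 units, time = 2
  J2 runs 2 units, time = 4
  J3 runs 2 units, time = 6
  J4 runs 2 units, time = 8
  J1 runs 2 units, time = 10
  J2 runs 2 units, time = 12
  J3 runs 2 units, time = 14
  J4 runs 2 units, time = 16
  J1 runs 2 units, time = 18
  J2 runs 2 units, time = 20
  J3 runs 2 units, time = 22
  J4 runs 2 units, time = 24
  J2 runs 2 units, time = 26
  J4 runs 1 units, time = 27
  J2 runs 2 units, time = 29
  J2 runs 2 units, time = 31
  J2 runs 2 units, time = 33
  J2 runs 1 units, time = 34
Finish times: [18, 34, 22, 27]
Average turnaround = 101/4 = 25.25

25.25


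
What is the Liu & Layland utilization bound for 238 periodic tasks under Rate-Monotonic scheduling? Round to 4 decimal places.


Compute 2^(1/238) = 1.0029166282
Subtract 1: 1.0029166282 - 1 = 0.0029166282
Multiply by n: 238 * 0.0029166282 = 0.6941575116
Round to 4 dp: 0.6942

0.6942
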